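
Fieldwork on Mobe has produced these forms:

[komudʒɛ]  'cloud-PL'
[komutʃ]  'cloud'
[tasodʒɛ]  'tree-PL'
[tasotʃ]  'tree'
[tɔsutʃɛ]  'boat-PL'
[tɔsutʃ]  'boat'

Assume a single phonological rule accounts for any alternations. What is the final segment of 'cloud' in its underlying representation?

'cloud' shows [dʒ] ~ [tʃ] at the end of the stem ([komudʒɛ] vs [komutʃ]).
If /tʃ/ were underlying and a rule turned it into [dʒ] before the PL suffix, 'boat' would also alternate; but it has [tʃ] in both [tɔsutʃɛ] and [tɔsutʃ].
The alternation reflects word-final obstruent devoicing: voiced obstruents become voiceless word-finally. /dʒ/ is underlying.

/dʒ/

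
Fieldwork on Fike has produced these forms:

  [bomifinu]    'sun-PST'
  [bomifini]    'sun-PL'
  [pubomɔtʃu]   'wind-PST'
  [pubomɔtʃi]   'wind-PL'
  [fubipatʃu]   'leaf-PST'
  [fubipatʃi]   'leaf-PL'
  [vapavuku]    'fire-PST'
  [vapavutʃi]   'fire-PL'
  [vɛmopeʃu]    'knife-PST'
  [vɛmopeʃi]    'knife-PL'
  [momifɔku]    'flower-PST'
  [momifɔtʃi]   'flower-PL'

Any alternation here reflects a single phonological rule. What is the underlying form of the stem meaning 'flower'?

In [momifɔku] and [momifɔtʃi] the final segment of 'flower' alternates: [k] ~ [tʃ].
But 'leaf' keeps [tʃ] in both environments ([fubipatʃu], [fubipatʃi]), so there is no rule changing /tʃ/ to [k] before the PST suffix.
The underlying segment must be /k/; /k/ becomes palato-alveolar [tʃ] before a front vowel, yielding [tʃ] there.
The underlying form of 'flower' is therefore /momifɔk/.

/momifɔk/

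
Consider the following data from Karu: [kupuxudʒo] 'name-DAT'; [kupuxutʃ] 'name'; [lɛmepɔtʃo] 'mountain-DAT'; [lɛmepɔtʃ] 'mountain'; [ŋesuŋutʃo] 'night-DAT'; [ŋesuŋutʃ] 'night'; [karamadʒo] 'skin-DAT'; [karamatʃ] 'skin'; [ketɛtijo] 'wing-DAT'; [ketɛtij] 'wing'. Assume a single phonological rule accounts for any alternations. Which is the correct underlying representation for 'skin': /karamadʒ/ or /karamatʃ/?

'skin' shows [dʒ] ~ [tʃ] at the end of the stem ([karamadʒo] vs [karamatʃ]).
The stem 'mountain' ([lɛmepɔtʃo], [lɛmepɔtʃ]) shows [tʃ] unchanged in both environments, so [tʃ] cannot be basic with [dʒ] derived before the DAT suffix.
The underlying segment must be /dʒ/; voiced obstruents become voiceless word-finally, yielding [tʃ] there.

/karamadʒ/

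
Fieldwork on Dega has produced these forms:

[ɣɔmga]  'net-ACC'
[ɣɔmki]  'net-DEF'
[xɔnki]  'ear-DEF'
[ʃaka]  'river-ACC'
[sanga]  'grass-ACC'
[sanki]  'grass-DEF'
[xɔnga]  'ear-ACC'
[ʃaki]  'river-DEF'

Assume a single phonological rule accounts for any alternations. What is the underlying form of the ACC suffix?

The ACC suffix surfaces as [-ga] and [-ka], depending on the final segment of the stem.
The DEF suffix, which begins with [k], is invariant after every stem; so [k] is not altered by any rule here.
So the underlying form is /-ga/, and voiced stops become voiceless after a vowel.

/-ga/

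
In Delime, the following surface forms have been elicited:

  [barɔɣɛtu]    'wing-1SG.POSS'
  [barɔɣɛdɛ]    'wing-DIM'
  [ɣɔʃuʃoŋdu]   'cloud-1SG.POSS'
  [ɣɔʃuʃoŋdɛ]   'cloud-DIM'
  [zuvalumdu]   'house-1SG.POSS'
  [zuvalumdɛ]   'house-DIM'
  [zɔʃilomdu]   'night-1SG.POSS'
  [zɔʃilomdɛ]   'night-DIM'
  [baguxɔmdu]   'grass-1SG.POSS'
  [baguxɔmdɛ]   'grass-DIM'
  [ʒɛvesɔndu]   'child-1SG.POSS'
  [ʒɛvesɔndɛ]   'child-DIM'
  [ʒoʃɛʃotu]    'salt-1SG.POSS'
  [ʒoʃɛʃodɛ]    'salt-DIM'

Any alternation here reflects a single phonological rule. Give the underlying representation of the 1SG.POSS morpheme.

/-tu/

The 1SG.POSS morpheme has two allomorphs, [-du] and [-tu].
The DIM suffix, which begins with [d], is invariant after every stem; so [d] is not altered by any rule here.
The 1SG.POSS suffix is therefore /-tu/ underlyingly, with post-nasal voicing: voiceless stops become voiced after a nasal.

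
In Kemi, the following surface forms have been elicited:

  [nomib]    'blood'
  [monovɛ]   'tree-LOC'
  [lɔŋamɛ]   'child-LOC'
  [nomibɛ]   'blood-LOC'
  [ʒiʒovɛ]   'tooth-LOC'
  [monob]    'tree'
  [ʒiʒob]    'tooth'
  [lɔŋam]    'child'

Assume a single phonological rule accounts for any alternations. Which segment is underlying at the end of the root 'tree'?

The root 'tree' surfaces as [monovɛ] and [monob], with a stem-final [v] ~ [b] alternation.
The stem 'blood' ([nomibɛ], [nomib]) shows [b] unchanged in both environments, so [b] cannot be basic with [v] derived before the LOC suffix.
The underlying segment must be /v/; voiced fricatives become stops word-finally, yielding [b] there.

/v/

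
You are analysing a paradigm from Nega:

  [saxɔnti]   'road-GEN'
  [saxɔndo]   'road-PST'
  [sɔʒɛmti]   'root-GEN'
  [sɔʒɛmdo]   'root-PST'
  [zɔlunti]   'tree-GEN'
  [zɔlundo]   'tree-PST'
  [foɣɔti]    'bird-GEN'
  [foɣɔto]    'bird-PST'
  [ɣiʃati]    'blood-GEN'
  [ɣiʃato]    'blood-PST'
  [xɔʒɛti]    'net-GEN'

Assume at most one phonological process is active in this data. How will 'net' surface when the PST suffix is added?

[xɔʒɛto]

The PST suffix surfaces as [-do] and [-to], depending on the final segment of the stem.
The GEN suffix, which begins with [t], is invariant after every stem; so [t] is not altered by any rule here.
So the underlying form is /-do/, and voiced stops become voiceless after a vowel.
After 'net', which ends in a vowel, the suffix surfaces as [-to], giving [xɔʒɛto].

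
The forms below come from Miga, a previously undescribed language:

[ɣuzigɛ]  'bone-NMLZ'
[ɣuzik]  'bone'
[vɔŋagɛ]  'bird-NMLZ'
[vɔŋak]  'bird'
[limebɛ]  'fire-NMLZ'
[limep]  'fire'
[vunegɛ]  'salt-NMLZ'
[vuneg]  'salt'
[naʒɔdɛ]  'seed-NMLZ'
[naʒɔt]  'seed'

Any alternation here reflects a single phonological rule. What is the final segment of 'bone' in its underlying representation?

/k/

In [ɣuzigɛ] and [ɣuzik] the final segment of 'bone' alternates: [g] ~ [k].
But 'salt' keeps [g] in both environments ([vunegɛ], [vuneg]), so there is no rule changing /g/ to [k] in isolation.
So /k/ is underlying, and a rule of intervocalic voicing — voiceless stops become voiced between vowels — gives [g].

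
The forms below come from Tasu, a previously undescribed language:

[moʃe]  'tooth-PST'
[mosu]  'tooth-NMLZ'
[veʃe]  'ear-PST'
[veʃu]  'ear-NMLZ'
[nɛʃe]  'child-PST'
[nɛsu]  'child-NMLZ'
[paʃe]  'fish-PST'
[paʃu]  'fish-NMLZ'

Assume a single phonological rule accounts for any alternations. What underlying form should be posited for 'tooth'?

/mos/

The stem for 'tooth' ends in [ʃ] in [moʃe] but [s] in [mosu].
But 'fish' keeps [ʃ] in both environments ([paʃe], [paʃu]), so there is no rule changing /ʃ/ to [s] before the NMLZ suffix.
Therefore /s/ is basic and [ʃ] is derived by palatalization before a front vowel (/s/ becomes palato-alveolar [ʃ] before a front vowel).
Hence 'tooth' is /mos/ underlyingly.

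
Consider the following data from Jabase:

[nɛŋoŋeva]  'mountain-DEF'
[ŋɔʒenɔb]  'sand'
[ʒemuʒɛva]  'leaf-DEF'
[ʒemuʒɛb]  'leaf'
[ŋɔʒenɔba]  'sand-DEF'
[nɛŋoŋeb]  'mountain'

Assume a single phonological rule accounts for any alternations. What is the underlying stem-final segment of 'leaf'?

/v/

The root 'leaf' surfaces as [ʒemuʒɛb] and [ʒemuʒɛva], with a stem-final [b] ~ [v] alternation.
But 'sand' keeps [b] in both environments ([ŋɔʒenɔb], [ŋɔʒenɔba]), so there is no rule changing /b/ to [v] before the DEF suffix.
The alternation reflects word-final hardening: voiced fricatives become stops word-finally. /v/ is underlying.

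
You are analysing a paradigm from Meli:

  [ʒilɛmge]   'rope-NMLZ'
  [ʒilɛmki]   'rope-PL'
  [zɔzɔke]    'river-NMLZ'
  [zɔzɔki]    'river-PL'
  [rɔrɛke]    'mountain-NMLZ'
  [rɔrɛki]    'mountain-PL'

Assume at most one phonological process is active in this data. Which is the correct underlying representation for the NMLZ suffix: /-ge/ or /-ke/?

/-ge/

The NMLZ morpheme has two allomorphs, [-ge] and [-ke].
The PL suffix, which begins with [k], is invariant after every stem; so [k] is not altered by any rule here.
The NMLZ suffix is therefore /-ge/ underlyingly, with post-vocalic devoicing: voiced stops become voiceless after a vowel.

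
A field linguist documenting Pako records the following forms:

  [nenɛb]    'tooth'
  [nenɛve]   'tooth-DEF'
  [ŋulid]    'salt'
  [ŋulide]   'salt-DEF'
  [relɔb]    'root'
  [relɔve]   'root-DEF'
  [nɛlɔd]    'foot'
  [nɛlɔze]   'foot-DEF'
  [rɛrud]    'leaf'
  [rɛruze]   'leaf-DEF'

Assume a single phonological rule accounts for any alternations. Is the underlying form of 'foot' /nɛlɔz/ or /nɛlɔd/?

'foot' shows [d] ~ [z] at the end of the stem ([nɛlɔd] vs [nɛlɔze]).
The stem 'salt' ([ŋulid], [ŋulide]) shows [d] unchanged in both environments, so [d] cannot be basic with [z] derived before the DEF suffix.
Therefore /z/ is basic and [d] is derived by word-final hardening (voiced fricatives become stops word-finally).

/nɛlɔz/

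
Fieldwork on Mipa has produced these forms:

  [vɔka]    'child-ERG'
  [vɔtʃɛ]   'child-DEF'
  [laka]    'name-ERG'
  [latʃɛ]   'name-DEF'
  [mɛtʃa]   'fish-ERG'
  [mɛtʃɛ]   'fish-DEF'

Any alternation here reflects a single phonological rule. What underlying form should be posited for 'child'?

In [vɔka] and [vɔtʃɛ] the final segment of 'child' alternates: [k] ~ [tʃ].
The stem 'fish' ([mɛtʃa], [mɛtʃɛ]) shows [tʃ] unchanged in both environments, so [tʃ] cannot be basic with [k] derived before the ERG suffix.
Therefore /k/ is basic and [tʃ] is derived by palatalization before a front vowel (/k/ becomes palato-alveolar [tʃ] before a front vowel).
The underlying form of 'child' is therefore /vɔk/.

/vɔk/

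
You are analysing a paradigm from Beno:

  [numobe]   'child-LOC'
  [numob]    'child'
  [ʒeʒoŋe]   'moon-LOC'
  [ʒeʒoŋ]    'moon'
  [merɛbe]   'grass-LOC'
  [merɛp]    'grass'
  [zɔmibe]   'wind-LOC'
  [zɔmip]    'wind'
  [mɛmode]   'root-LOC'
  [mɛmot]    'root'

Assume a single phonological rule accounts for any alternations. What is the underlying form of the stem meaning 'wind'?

/zɔmip/

'wind' shows [b] ~ [p] at the end of the stem ([zɔmibe] vs [zɔmip]).
But 'child' keeps [b] in both environments ([numobe], [numob]), so there is no rule changing /b/ to [p] in isolation.
The alternation reflects intervocalic voicing: voiceless stops become voiced between vowels. /p/ is underlying.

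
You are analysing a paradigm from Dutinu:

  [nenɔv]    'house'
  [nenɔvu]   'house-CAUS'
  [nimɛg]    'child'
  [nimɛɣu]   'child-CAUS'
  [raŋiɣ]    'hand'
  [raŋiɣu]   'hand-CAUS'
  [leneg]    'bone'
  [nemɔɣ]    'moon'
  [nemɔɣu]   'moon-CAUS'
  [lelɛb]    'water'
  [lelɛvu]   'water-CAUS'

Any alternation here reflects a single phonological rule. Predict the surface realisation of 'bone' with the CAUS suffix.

[leneɣu]

In [nimɛg] and [nimɛɣu] the final segment of 'child' alternates: [g] ~ [ɣ].
But 'moon' keeps [ɣ] in both environments ([nemɔɣ], [nemɔɣu]), so there is no rule changing /ɣ/ to [g] in isolation.
Therefore /g/ is basic and [ɣ] is derived by intervocalic spirantization (voiced stops become fricatives between vowels).
The one attested form of 'bone', [leneg], shows underlying /leneg/. Applying the same rule between vowels gives [leneɣu].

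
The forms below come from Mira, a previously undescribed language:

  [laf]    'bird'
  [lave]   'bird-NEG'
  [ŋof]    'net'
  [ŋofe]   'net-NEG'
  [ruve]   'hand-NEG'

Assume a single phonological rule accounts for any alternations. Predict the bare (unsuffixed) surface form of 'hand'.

The stem for 'bird' ends in [v] in [lave] but [f] in [laf].
But 'net' keeps [f] in both environments ([ŋofe], [ŋof]), so there is no rule changing /f/ to [v] before the NEG suffix.
So /v/ is underlying, and a rule of word-final obstruent devoicing — voiced obstruents become voiceless word-finally — gives [f].
The one attested form of 'hand', [ruve], shows underlying /ruv/. Applying the same rule word-finally gives [ruf].

[ruf]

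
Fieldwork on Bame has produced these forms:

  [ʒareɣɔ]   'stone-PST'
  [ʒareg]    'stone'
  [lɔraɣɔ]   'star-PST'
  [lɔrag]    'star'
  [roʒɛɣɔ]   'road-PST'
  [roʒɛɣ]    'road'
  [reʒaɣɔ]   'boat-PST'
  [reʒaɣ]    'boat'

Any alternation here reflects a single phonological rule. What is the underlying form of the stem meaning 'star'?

The root 'star' surfaces as [lɔraɣɔ] and [lɔrag], with a stem-final [ɣ] ~ [g] alternation.
But 'road' keeps [ɣ] in both environments ([roʒɛɣɔ], [roʒɛɣ]), so there is no rule changing /ɣ/ to [g] in isolation.
So /g/ is underlying, and a rule of intervocalic spirantization — voiced stops become fricatives between vowels — gives [ɣ].

/lɔrag/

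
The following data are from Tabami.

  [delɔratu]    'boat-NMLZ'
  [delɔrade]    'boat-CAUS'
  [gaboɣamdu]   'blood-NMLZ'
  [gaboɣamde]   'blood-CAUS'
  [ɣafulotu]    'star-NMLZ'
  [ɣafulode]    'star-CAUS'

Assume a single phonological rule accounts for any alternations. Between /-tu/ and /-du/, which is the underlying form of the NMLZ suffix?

/-tu/

The NMLZ morpheme has two allomorphs, [-du] and [-tu].
By contrast the CAUS suffix keeps its initial [d] throughout — that segment must be underlying.
The NMLZ suffix is therefore /-tu/ underlyingly, with post-nasal voicing: voiceless stops become voiced after a nasal.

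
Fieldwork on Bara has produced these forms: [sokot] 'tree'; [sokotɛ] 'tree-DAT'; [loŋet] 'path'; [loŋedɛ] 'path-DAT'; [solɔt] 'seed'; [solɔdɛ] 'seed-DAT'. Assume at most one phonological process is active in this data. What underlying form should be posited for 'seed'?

'seed' shows [t] ~ [d] at the end of the stem ([solɔt] vs [solɔdɛ]).
The stem 'tree' ([sokot], [sokotɛ]) shows [t] unchanged in both environments, so [t] cannot be basic with [d] derived before the DAT suffix.
Therefore /d/ is basic and [t] is derived by word-final obstruent devoicing (voiced obstruents become voiceless word-finally).
Hence 'seed' is /solɔd/ underlyingly.

/solɔd/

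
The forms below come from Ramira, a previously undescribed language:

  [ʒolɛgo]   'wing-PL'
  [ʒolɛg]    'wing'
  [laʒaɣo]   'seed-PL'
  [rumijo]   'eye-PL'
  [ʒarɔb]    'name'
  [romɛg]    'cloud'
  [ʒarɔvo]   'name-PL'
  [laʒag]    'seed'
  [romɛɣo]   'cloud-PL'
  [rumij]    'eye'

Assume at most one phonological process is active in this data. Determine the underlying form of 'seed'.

The stem for 'seed' ends in [ɣ] in [laʒaɣo] but [g] in [laʒag].
The stem 'wing' ([ʒolɛgo], [ʒolɛg]) shows [g] unchanged in both environments, so [g] cannot be basic with [ɣ] derived before the PL suffix.
Therefore /ɣ/ is basic and [g] is derived by word-final hardening (voiced fricatives become stops word-finally).

/laʒaɣ/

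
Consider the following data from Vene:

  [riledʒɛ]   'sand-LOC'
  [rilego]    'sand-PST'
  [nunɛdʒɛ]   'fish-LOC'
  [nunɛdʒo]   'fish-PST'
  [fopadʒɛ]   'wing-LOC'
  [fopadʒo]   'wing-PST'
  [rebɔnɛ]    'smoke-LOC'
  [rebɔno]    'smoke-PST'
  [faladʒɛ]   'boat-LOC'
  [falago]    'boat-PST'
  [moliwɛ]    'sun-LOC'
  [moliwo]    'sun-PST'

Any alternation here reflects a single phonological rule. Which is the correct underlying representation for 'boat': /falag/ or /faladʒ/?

/falag/

'boat' shows [dʒ] ~ [g] at the end of the stem ([faladʒɛ] vs [falago]).
If /dʒ/ were underlying and a rule turned it into [g] before the PST suffix, 'wing' would also alternate; but it has [dʒ] in both [fopadʒɛ] and [fopadʒo].
The alternation reflects palatalization before a front vowel: /g/ becomes palato-alveolar [dʒ] before a front vowel. /g/ is underlying.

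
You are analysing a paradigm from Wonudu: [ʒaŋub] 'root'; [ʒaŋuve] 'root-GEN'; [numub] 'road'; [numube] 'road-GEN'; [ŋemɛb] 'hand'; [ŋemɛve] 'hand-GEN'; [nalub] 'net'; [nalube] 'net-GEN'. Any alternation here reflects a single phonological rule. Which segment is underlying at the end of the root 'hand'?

/v/

'hand' shows [b] ~ [v] at the end of the stem ([ŋemɛb] vs [ŋemɛve]).
Compare 'road', with invariant [b] in [numub] and [numube]: an analysis with underlying /b/ and a rule producing [v] before the GEN suffix would wrongly predict alternation here too.
So /v/ is underlying, and a rule of word-final hardening — voiced fricatives become stops word-finally — gives [b].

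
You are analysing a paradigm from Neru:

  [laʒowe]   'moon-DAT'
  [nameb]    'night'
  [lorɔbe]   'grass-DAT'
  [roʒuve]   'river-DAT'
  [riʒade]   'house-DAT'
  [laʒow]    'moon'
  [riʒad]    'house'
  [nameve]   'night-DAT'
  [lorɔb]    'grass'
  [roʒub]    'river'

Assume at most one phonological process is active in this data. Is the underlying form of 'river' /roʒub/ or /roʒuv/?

The stem for 'river' ends in [v] in [roʒuve] but [b] in [roʒub].
The stem 'grass' ([lorɔbe], [lorɔb]) shows [b] unchanged in both environments, so [b] cannot be basic with [v] derived before the DAT suffix.
The underlying segment must be /v/; voiced fricatives become stops word-finally, yielding [b] there.

/roʒuv/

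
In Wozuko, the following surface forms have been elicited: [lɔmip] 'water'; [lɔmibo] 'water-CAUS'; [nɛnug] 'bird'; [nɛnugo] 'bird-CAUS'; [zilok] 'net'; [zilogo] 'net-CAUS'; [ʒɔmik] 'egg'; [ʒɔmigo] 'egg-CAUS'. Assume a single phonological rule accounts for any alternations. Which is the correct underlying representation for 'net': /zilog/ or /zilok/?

/zilok/

The root 'net' surfaces as [zilok] and [zilogo], with a stem-final [k] ~ [g] alternation.
If /g/ were underlying and a rule turned it into [k] in isolation, 'bird' would also alternate; but it has [g] in both [nɛnug] and [nɛnugo].
Therefore /k/ is basic and [g] is derived by intervocalic voicing (voiceless stops become voiced between vowels).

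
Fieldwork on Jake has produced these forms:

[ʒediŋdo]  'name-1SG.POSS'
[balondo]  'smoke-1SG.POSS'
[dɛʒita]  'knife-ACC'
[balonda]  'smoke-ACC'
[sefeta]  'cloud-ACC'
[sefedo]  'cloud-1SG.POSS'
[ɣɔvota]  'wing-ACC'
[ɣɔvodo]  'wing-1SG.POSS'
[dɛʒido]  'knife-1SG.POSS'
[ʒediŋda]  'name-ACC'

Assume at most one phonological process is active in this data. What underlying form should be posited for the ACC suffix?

The ACC suffix surfaces as [-da] and [-ta], depending on the final segment of the stem.
By contrast the 1SG.POSS suffix keeps its initial [d] throughout — that segment must be underlying.
The ACC suffix is therefore /-ta/ underlyingly, with post-nasal voicing: voiceless stops become voiced after a nasal.

/-ta/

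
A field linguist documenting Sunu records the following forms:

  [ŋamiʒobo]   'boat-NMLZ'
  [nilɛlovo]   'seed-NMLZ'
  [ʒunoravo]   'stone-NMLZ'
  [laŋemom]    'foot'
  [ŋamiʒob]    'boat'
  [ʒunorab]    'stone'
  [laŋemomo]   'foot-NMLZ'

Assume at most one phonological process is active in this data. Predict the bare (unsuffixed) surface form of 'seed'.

[nilɛlob]

In [ʒunorab] and [ʒunoravo] the final segment of 'stone' alternates: [b] ~ [v].
Compare 'boat', with invariant [b] in [ŋamiʒob] and [ŋamiʒobo]: an analysis with underlying /b/ and a rule producing [v] before the NMLZ suffix would wrongly predict alternation here too.
The alternation reflects word-final hardening: voiced fricatives become stops word-finally. /v/ is underlying.
From [nilɛlovo] the stem 'seed' is /nilɛlov/; word-finally this yields [nilɛlob].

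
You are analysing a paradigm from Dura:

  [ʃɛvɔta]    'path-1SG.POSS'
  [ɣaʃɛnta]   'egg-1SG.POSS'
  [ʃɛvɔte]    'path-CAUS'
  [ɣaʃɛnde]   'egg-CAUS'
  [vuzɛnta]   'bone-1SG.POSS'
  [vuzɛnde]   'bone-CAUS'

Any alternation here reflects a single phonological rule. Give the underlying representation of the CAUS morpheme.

/-de/

The CAUS suffix surfaces as [-de] and [-te], depending on the final segment of the stem.
The 1SG.POSS suffix, which begins with [t], is invariant after every stem; so [t] is not altered by any rule here.
So the underlying form is /-de/, and voiced stops become voiceless after a vowel.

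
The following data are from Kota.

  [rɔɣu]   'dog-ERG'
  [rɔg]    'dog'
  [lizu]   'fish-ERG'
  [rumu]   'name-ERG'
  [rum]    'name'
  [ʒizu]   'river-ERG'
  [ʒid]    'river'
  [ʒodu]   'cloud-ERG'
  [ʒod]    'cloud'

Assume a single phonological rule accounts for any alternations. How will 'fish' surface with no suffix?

[lid]

The stem for 'river' ends in [z] in [ʒizu] but [d] in [ʒid].
Compare 'cloud', with invariant [d] in [ʒodu] and [ʒod]: an analysis with underlying /d/ and a rule producing [z] before the ERG suffix would wrongly predict alternation here too.
The underlying segment must be /z/; voiced fricatives become stops word-finally, yielding [d] there.
From [lizu] the stem 'fish' is /liz/; word-finally this yields [lid].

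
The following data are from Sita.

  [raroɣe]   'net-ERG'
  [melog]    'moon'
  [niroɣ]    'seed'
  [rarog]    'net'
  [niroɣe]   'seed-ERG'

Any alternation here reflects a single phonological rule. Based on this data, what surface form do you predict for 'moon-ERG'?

[meloɣe]

'net' shows [g] ~ [ɣ] at the end of the stem ([rarog] vs [raroɣe]).
If /ɣ/ were underlying and a rule turned it into [g] in isolation, 'seed' would also alternate; but it has [ɣ] in both [niroɣ] and [niroɣe].
The underlying segment must be /g/; voiced stops become fricatives between vowels, yielding [ɣ] there.
From [melog] the stem 'moon' is /melog/; between vowels this yields [meloɣe].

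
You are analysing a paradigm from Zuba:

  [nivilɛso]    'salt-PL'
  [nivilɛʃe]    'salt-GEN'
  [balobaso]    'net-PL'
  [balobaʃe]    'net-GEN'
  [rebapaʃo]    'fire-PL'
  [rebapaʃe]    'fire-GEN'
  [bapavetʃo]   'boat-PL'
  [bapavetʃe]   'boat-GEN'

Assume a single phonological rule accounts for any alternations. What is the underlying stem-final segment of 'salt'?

'salt' shows [s] ~ [ʃ] at the end of the stem ([nivilɛso] vs [nivilɛʃe]).
But 'fire' keeps [ʃ] in both environments ([rebapaʃo], [rebapaʃe]), so there is no rule changing /ʃ/ to [s] before the PL suffix.
The underlying segment must be /s/; /s/ becomes palato-alveolar [ʃ] before a front vowel, yielding [ʃ] there.

/s/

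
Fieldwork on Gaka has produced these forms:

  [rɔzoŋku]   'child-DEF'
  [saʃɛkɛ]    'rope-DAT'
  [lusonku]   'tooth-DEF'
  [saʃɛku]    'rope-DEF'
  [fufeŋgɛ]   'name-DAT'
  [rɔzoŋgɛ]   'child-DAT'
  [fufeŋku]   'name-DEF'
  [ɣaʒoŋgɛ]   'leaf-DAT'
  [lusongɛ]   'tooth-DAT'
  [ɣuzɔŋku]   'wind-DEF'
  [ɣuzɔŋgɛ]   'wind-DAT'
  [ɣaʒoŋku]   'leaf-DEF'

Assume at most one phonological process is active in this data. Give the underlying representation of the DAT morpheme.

/-gɛ/

The DAT suffix surfaces as [-gɛ] and [-kɛ], depending on the final segment of the stem.
The DEF suffix, which begins with [k], is invariant after every stem; so [k] is not altered by any rule here.
So the underlying form is /-gɛ/, and voiced stops become voiceless after a vowel.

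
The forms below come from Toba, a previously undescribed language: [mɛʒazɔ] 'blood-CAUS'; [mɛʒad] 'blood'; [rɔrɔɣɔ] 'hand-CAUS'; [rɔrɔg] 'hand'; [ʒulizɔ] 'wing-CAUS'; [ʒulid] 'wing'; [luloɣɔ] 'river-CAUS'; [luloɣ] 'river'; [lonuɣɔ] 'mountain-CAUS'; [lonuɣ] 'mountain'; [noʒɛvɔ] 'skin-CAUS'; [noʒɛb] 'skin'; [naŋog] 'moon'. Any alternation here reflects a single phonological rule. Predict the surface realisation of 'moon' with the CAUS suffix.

'hand' shows [ɣ] ~ [g] at the end of the stem ([rɔrɔɣɔ] vs [rɔrɔg]).
Compare 'river', with invariant [ɣ] in [luloɣɔ] and [luloɣ]: an analysis with underlying /ɣ/ and a rule producing [g] in isolation would wrongly predict alternation here too.
So /g/ is underlying, and a rule of intervocalic spirantization — voiced stops become fricatives between vowels — gives [ɣ].
From [naŋog] the stem 'moon' is /naŋog/; between vowels this yields [naŋoɣɔ].

[naŋoɣɔ]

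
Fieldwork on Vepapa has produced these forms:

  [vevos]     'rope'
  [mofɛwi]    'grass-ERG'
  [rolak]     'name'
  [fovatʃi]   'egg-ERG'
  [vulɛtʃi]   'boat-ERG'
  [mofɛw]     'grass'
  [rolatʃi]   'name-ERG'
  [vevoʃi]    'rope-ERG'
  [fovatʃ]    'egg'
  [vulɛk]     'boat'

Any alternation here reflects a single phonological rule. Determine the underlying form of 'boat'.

'boat' shows [tʃ] ~ [k] at the end of the stem ([vulɛtʃi] vs [vulɛk]).
But 'egg' keeps [tʃ] in both environments ([fovatʃi], [fovatʃ]), so there is no rule changing /tʃ/ to [k] in isolation.
The underlying segment must be /k/; /k/ and /s/ become palato-alveolar [tʃ] and [ʃ] before a front vowel, yielding [tʃ] there.

/vulɛk/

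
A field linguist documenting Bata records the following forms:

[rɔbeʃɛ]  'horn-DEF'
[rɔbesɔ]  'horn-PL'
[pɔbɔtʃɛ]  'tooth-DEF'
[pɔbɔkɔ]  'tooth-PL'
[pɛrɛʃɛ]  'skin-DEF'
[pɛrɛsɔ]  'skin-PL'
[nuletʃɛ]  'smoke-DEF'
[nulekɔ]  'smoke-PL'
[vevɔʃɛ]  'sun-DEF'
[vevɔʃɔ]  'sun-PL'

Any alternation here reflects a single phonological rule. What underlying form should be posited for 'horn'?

/rɔbes/

The root 'horn' surfaces as [rɔbeʃɛ] and [rɔbesɔ], with a stem-final [ʃ] ~ [s] alternation.
But 'sun' keeps [ʃ] in both environments ([vevɔʃɛ], [vevɔʃɔ]), so there is no rule changing /ʃ/ to [s] before the PL suffix.
The alternation reflects palatalization before a front vowel: /k/ and /s/ become palato-alveolar [tʃ] and [ʃ] before a front vowel. /s/ is underlying.
The underlying form of 'horn' is therefore /rɔbes/.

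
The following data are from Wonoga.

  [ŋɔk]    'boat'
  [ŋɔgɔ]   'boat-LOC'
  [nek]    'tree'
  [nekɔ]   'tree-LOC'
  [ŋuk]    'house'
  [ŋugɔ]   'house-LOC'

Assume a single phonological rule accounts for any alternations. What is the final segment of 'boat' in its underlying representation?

/g/

The root 'boat' surfaces as [ŋɔk] and [ŋɔgɔ], with a stem-final [k] ~ [g] alternation.
But 'tree' keeps [k] in both environments ([nek], [nekɔ]), so there is no rule changing /k/ to [g] before the LOC suffix.
The alternation reflects word-final obstruent devoicing: voiced obstruents become voiceless word-finally. /g/ is underlying.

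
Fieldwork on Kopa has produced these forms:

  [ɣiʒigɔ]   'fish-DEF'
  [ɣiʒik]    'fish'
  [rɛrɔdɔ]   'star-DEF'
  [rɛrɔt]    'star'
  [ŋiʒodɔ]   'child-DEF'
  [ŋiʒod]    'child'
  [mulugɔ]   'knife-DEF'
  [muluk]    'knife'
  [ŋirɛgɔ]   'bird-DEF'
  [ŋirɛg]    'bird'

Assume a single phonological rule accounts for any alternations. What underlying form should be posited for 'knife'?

/muluk/

The stem for 'knife' ends in [g] in [mulugɔ] but [k] in [muluk].
The stem 'bird' ([ŋirɛgɔ], [ŋirɛg]) shows [g] unchanged in both environments, so [g] cannot be basic with [k] derived in isolation.
Therefore /k/ is basic and [g] is derived by intervocalic voicing (voiceless stops become voiced between vowels).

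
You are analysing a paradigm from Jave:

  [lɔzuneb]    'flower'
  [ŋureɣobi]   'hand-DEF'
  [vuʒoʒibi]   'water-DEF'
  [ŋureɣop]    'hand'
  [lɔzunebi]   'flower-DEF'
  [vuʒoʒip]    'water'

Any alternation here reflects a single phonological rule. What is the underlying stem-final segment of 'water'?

/p/

The stem for 'water' ends in [p] in [vuʒoʒip] but [b] in [vuʒoʒibi].
The stem 'flower' ([lɔzuneb], [lɔzunebi]) shows [b] unchanged in both environments, so [b] cannot be basic with [p] derived in isolation.
So /p/ is underlying, and a rule of intervocalic voicing — voiceless stops become voiced between vowels — gives [b].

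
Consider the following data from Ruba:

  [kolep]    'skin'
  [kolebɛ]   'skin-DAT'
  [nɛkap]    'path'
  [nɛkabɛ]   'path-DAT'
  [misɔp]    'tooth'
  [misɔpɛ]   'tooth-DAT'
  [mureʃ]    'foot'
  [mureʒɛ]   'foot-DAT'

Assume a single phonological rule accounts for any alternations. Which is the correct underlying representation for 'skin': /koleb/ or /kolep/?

In [kolep] and [kolebɛ] the final segment of 'skin' alternates: [p] ~ [b].
The stem 'tooth' ([misɔp], [misɔpɛ]) shows [p] unchanged in both environments, so [p] cannot be basic with [b] derived before the DAT suffix.
The alternation reflects word-final obstruent devoicing: voiced obstruents become voiceless word-finally. /b/ is underlying.

/koleb/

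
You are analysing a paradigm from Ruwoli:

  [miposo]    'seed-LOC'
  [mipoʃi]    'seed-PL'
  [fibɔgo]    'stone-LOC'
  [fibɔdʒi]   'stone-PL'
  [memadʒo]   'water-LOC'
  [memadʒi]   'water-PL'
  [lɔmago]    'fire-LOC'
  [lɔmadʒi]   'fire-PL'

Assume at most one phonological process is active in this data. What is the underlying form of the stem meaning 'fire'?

/lɔmag/

In [lɔmago] and [lɔmadʒi] the final segment of 'fire' alternates: [g] ~ [dʒ].
Compare 'water', with invariant [dʒ] in [memadʒo] and [memadʒi]: an analysis with underlying /dʒ/ and a rule producing [g] before the LOC suffix would wrongly predict alternation here too.
So /g/ is underlying, and a rule of palatalization before a front vowel — /g/ and /s/ become palato-alveolar [dʒ] and [ʃ] before a front vowel — gives [dʒ].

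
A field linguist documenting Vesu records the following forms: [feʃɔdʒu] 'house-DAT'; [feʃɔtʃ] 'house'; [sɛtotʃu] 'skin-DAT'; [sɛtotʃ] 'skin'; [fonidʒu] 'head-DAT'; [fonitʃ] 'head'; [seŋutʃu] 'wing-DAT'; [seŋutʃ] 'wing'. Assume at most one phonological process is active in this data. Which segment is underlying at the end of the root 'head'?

The root 'head' surfaces as [fonidʒu] and [fonitʃ], with a stem-final [dʒ] ~ [tʃ] alternation.
The stem 'wing' ([seŋutʃu], [seŋutʃ]) shows [tʃ] unchanged in both environments, so [tʃ] cannot be basic with [dʒ] derived before the DAT suffix.
So /dʒ/ is underlying, and a rule of word-final obstruent devoicing — voiced obstruents become voiceless word-finally — gives [tʃ].

/dʒ/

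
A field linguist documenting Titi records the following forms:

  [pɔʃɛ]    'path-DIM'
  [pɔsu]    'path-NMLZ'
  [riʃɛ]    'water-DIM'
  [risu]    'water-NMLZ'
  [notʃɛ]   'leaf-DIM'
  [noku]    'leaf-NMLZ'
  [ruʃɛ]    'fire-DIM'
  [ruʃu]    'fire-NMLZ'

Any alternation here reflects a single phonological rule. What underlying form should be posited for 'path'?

The root 'path' surfaces as [pɔʃɛ] and [pɔsu], with a stem-final [ʃ] ~ [s] alternation.
The stem 'fire' ([ruʃɛ], [ruʃu]) shows [ʃ] unchanged in both environments, so [ʃ] cannot be basic with [s] derived before the NMLZ suffix.
The alternation reflects palatalization before a front vowel: /k/ and /s/ become palato-alveolar [tʃ] and [ʃ] before a front vowel. /s/ is underlying.
Hence 'path' is /pɔs/ underlyingly.

/pɔs/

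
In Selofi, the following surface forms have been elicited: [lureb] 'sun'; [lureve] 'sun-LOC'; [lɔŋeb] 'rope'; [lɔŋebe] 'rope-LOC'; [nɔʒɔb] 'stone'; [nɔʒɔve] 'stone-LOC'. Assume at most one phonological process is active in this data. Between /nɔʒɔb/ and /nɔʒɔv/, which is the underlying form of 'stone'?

The root 'stone' surfaces as [nɔʒɔb] and [nɔʒɔve], with a stem-final [b] ~ [v] alternation.
But 'rope' keeps [b] in both environments ([lɔŋeb], [lɔŋebe]), so there is no rule changing /b/ to [v] before the LOC suffix.
The alternation reflects word-final hardening: voiced fricatives become stops word-finally. /v/ is underlying.

/nɔʒɔv/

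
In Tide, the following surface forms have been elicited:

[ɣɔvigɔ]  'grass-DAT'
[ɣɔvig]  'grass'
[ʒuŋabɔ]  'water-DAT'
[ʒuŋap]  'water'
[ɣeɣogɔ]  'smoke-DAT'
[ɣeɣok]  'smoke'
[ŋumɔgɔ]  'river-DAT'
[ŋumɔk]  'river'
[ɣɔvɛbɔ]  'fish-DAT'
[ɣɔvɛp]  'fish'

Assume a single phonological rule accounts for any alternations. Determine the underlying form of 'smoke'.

/ɣeɣok/

In [ɣeɣogɔ] and [ɣeɣok] the final segment of 'smoke' alternates: [g] ~ [k].
The stem 'grass' ([ɣɔvigɔ], [ɣɔvig]) shows [g] unchanged in both environments, so [g] cannot be basic with [k] derived in isolation.
Therefore /k/ is basic and [g] is derived by intervocalic voicing (voiceless stops become voiced between vowels).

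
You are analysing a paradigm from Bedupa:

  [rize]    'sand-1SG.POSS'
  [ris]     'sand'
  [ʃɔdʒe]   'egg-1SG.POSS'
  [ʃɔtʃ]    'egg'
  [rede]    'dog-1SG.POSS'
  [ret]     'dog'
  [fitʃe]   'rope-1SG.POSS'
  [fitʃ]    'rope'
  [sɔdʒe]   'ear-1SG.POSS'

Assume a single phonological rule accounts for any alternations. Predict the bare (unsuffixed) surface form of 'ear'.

[sɔtʃ]

The root 'egg' surfaces as [ʃɔdʒe] and [ʃɔtʃ], with a stem-final [dʒ] ~ [tʃ] alternation.
The stem 'rope' ([fitʃe], [fitʃ]) shows [tʃ] unchanged in both environments, so [tʃ] cannot be basic with [dʒ] derived before the 1SG.POSS suffix.
The alternation reflects word-final obstruent devoicing: voiced obstruents become voiceless word-finally. /dʒ/ is underlying.
From [sɔdʒe] the stem 'ear' is /sɔdʒ/; word-finally this yields [sɔtʃ].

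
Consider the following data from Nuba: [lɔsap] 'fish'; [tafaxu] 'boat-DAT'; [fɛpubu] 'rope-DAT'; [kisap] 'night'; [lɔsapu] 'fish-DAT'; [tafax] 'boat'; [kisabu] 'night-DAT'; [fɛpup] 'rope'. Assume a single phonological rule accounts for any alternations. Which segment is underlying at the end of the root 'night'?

In [kisap] and [kisabu] the final segment of 'night' alternates: [p] ~ [b].
But 'fish' keeps [p] in both environments ([lɔsap], [lɔsapu]), so there is no rule changing /p/ to [b] before the DAT suffix.
So /b/ is underlying, and a rule of word-final obstruent devoicing — voiced obstruents become voiceless word-finally — gives [p].

/b/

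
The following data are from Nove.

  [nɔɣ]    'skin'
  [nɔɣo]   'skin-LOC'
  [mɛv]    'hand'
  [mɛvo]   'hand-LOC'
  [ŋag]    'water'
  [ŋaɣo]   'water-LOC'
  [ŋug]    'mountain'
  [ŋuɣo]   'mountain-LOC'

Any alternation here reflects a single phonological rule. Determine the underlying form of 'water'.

/ŋag/

The root 'water' surfaces as [ŋag] and [ŋaɣo], with a stem-final [g] ~ [ɣ] alternation.
Compare 'skin', with invariant [ɣ] in [nɔɣ] and [nɔɣo]: an analysis with underlying /ɣ/ and a rule producing [g] in isolation would wrongly predict alternation here too.
The alternation reflects intervocalic spirantization: voiced stops become fricatives between vowels. /g/ is underlying.
So 'water' = /ŋag/.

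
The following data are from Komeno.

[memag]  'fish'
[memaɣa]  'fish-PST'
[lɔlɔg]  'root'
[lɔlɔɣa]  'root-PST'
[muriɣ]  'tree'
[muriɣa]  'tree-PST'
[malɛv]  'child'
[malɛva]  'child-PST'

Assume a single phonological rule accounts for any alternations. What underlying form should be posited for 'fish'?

The root 'fish' surfaces as [memag] and [memaɣa], with a stem-final [g] ~ [ɣ] alternation.
If /ɣ/ were underlying and a rule turned it into [g] in isolation, 'tree' would also alternate; but it has [ɣ] in both [muriɣ] and [muriɣa].
So /g/ is underlying, and a rule of intervocalic spirantization — voiced stops become fricatives between vowels — gives [ɣ].
Hence 'fish' is /memag/ underlyingly.

/memag/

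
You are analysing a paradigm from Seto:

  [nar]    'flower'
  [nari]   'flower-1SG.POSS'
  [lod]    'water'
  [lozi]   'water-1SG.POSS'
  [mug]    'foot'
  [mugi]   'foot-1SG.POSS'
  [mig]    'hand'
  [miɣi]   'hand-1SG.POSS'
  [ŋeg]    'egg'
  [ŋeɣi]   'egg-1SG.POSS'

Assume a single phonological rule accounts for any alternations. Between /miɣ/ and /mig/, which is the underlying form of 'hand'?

/miɣ/

'hand' shows [g] ~ [ɣ] at the end of the stem ([mig] vs [miɣi]).
But 'foot' keeps [g] in both environments ([mug], [mugi]), so there is no rule changing /g/ to [ɣ] before the 1SG.POSS suffix.
The alternation reflects word-final hardening: voiced fricatives become stops word-finally. /ɣ/ is underlying.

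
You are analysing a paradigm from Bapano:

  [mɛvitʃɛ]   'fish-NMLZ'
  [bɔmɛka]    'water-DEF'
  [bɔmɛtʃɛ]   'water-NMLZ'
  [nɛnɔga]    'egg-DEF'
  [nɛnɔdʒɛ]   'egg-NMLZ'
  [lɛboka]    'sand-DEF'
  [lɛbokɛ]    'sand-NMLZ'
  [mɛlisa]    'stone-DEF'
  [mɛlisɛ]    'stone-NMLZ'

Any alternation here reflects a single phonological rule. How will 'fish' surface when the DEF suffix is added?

'water' shows [k] ~ [tʃ] at the end of the stem ([bɔmɛka] vs [bɔmɛtʃɛ]).
Compare 'sand', with invariant [k] in [lɛboka] and [lɛbokɛ]: an analysis with underlying /k/ and a rule producing [tʃ] before the NMLZ suffix would wrongly predict alternation here too.
The underlying segment must be /tʃ/; palato-alveolar /tʃ/ and /dʒ/ become [k] and [g] when no front vowel follows, yielding [k] there.
From [mɛvitʃɛ] the stem 'fish' is /mɛvitʃ/; when no front vowel follows this yields [mɛvika].

[mɛvika]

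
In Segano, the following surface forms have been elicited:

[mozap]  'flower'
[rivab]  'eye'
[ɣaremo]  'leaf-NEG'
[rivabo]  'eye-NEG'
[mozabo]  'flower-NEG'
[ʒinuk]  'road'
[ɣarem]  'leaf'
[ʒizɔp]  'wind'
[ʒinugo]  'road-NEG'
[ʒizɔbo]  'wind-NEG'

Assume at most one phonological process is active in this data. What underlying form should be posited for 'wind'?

/ʒizɔp/

The root 'wind' surfaces as [ʒizɔp] and [ʒizɔbo], with a stem-final [p] ~ [b] alternation.
The stem 'eye' ([rivab], [rivabo]) shows [b] unchanged in both environments, so [b] cannot be basic with [p] derived in isolation.
The underlying segment must be /p/; voiceless stops become voiced between vowels, yielding [b] there.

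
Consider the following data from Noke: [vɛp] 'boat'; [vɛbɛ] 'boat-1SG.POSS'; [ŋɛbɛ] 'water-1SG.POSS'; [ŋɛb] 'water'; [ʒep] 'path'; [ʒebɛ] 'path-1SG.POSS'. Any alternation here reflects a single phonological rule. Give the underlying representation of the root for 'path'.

'path' shows [b] ~ [p] at the end of the stem ([ʒebɛ] vs [ʒep]).
Compare 'water', with invariant [b] in [ŋɛbɛ] and [ŋɛb]: an analysis with underlying /b/ and a rule producing [p] in isolation would wrongly predict alternation here too.
Therefore /p/ is basic and [b] is derived by intervocalic voicing (voiceless stops become voiced between vowels).
So 'path' = /ʒep/.

/ʒep/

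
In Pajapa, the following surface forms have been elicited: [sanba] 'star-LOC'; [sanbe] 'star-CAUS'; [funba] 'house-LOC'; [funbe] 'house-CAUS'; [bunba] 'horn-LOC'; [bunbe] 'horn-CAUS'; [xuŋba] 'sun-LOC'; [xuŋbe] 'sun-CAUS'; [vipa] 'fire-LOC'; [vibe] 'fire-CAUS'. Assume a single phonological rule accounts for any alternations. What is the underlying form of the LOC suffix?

The LOC morpheme has two allomorphs, [-ba] and [-pa].
The CAUS suffix, which begins with [b], is invariant after every stem; so [b] is not altered by any rule here.
The LOC suffix is therefore /-pa/ underlyingly, with post-nasal voicing: voiceless stops become voiced after a nasal.

/-pa/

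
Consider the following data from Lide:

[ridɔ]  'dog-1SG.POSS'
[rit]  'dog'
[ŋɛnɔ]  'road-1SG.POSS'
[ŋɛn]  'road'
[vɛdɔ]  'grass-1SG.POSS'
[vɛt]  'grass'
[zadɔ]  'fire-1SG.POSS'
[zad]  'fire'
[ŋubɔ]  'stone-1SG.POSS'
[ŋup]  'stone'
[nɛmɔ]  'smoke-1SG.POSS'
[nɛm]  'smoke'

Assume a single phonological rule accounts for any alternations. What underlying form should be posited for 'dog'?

/rit/

The root 'dog' surfaces as [ridɔ] and [rit], with a stem-final [d] ~ [t] alternation.
But 'fire' keeps [d] in both environments ([zadɔ], [zad]), so there is no rule changing /d/ to [t] in isolation.
So /t/ is underlying, and a rule of intervocalic voicing — voiceless stops become voiced between vowels — gives [d].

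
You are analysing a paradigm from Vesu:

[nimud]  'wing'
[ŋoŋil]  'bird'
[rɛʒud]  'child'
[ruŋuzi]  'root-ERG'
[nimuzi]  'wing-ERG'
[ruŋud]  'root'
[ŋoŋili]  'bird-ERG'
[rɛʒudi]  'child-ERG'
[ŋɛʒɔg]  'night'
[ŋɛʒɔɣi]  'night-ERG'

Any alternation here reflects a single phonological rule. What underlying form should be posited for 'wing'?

/nimuz/

'wing' shows [d] ~ [z] at the end of the stem ([nimud] vs [nimuzi]).
But 'child' keeps [d] in both environments ([rɛʒud], [rɛʒudi]), so there is no rule changing /d/ to [z] before the ERG suffix.
Therefore /z/ is basic and [d] is derived by word-final hardening (voiced fricatives become stops word-finally).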